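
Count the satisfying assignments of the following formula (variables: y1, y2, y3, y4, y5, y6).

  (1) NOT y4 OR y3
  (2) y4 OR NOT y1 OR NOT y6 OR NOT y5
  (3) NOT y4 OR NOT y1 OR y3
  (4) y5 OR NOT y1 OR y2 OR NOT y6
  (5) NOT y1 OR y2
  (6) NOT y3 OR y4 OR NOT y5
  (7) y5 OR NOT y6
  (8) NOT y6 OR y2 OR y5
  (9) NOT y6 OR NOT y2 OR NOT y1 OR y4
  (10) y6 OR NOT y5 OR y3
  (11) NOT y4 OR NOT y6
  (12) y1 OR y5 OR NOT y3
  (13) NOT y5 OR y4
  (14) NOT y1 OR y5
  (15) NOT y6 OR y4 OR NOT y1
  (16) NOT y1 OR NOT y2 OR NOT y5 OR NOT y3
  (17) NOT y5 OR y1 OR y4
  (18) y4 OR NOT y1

4

There are 2^6 = 64 truth assignments over (y1, y2, y3, y4, y5, y6).
Split on y2. With y2 = true, the clauses containing y2 are satisfied and NOT y2 drops from the rest; 2 of the 2^5 = 32 assignments to the other variables satisfy what remains.
With y2 = false, by the same count on the reduced clause set, 2 assignments work.
Total: 2 + 2 = 4.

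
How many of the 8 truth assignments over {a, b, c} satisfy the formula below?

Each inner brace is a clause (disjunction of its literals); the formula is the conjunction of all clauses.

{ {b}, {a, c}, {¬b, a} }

There are 2^3 = 8 truth assignments over (a, b, c).
Split on b. With b = True, the clauses containing b are satisfied and ¬b drops from the rest; 2 of the 2^2 = 4 assignments to the other variables satisfy what remains.
With b = False, by the same count on the reduced clause set, 0 assignments work.
Total: 2 + 0 = 2.

2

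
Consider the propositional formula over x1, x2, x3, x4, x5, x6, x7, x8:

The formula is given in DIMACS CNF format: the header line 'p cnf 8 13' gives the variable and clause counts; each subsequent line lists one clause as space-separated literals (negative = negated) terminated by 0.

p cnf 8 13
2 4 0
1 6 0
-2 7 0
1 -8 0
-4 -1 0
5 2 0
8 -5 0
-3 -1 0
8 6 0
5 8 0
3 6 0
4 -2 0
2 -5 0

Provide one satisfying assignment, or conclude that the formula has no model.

UNSATISFIABLE

Branch on x2: set x2 = True.
(x7) alone gives x7 = True.
(x4) alone gives x4 = True.
(¬x1) alone gives x1 = False.
(x6) alone gives x6 = True.
(¬x8) alone gives x8 = False.
(¬x5) alone gives x5 = False.
But (x5) is also a unit clause — contradiction.
That branch fails; take x2 = False instead.
(x4) alone gives x4 = True.
(¬x1) alone gives x1 = False.
(x6) alone gives x6 = True.
(¬x8) alone gives x8 = False.
(x5) alone gives x5 = True.
But (¬x5) is also a unit clause — contradiction.
Neither x2 = True nor x2 = False works.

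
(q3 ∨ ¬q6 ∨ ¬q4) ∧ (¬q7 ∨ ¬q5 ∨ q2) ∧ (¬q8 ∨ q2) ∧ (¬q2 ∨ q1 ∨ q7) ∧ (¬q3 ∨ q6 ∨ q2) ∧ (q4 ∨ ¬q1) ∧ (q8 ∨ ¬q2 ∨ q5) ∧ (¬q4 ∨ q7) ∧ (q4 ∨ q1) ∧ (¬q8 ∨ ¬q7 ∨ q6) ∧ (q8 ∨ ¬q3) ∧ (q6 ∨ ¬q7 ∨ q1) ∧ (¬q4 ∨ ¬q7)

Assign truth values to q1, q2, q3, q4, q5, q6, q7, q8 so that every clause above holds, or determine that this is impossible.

UNSATISFIABLE

Branch on q8: set q8 = False.
The clause (¬q3) is unit, so q3 = False.
Branch on q6: set q6 = False.
Branch on q4: set q4 = True.
The clause (q7) is unit, so q7 = True.
Now (¬q7) is unsatisfied and unit — conflict.
That branch fails; take q4 = False instead.
The clause (¬q1) is unit, so q1 = False.
Now (q1) is unsatisfied and unit — conflict.
Neither q4 = True nor q4 = False works.
That branch fails; take q6 = True instead.
The clause (¬q4) is unit, so q4 = False.
The clause (¬q1) is unit, so q1 = False.
Now (q1) is unsatisfied and unit — conflict.
Neither q6 = True nor q6 = False works.
That branch fails; take q8 = True instead.
The clause (q2) is unit, so q2 = True.
Branch on q1: set q1 = True.
The clause (q4) is unit, so q4 = True.
The clause (q7) is unit, so q7 = True.
Now (¬q7) is unsatisfied and unit — conflict.
That branch fails; take q1 = False instead.
The clause (q7) is unit, so q7 = True.
The clause (q4) is unit, so q4 = True.
Now (¬q4) is unsatisfied and unit — conflict.
Neither q1 = True nor q1 = False works.
Neither q8 = True nor q8 = False works.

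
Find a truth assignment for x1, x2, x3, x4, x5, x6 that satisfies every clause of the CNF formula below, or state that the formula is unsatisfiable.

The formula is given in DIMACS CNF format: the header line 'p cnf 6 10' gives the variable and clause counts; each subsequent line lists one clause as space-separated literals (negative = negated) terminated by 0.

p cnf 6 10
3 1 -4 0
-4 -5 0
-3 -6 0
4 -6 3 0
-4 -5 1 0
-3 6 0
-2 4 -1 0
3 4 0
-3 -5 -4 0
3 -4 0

UNSATISFIABLE

Try x4 = False.
From the singleton clause (x3), x3 = True.
From the singleton clause (¬x6), x6 = False.
Now (x6) is unsatisfied and unit — conflict.
That branch fails; take x4 = True instead.
From the singleton clause (¬x5), x5 = False.
From the singleton clause (x3), x3 = True.
From the singleton clause (¬x6), x6 = False.
Now (x6) is unsatisfied and unit — conflict.
Either choice for x4 ends in contradiction.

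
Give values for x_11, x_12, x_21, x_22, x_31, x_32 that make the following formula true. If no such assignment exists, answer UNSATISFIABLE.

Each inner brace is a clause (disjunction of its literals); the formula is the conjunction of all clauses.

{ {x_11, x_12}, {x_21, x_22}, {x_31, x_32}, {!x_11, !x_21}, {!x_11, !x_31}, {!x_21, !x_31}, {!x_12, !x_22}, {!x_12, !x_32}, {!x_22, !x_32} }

Try x_11 = true.
The clause (!x_21) is unit, so x_21 = false.
The clause (x_22) is unit, so x_22 = true.
The clause (!x_31) is unit, so x_31 = false.
The clause (x_32) is unit, so x_32 = true.
Now (!x_32) is unsatisfied and unit — conflict.
Backtrack on x_11: now try x_11 = false.
The clause (x_12) is unit, so x_12 = true.
The clause (!x_22) is unit, so x_22 = false.
The clause (x_21) is unit, so x_21 = true.
The clause (!x_31) is unit, so x_31 = false.
The clause (x_32) is unit, so x_32 = true.
Now (!x_32) is unsatisfied and unit — conflict.
Either choice for x_11 ends in contradiction.

UNSATISFIABLE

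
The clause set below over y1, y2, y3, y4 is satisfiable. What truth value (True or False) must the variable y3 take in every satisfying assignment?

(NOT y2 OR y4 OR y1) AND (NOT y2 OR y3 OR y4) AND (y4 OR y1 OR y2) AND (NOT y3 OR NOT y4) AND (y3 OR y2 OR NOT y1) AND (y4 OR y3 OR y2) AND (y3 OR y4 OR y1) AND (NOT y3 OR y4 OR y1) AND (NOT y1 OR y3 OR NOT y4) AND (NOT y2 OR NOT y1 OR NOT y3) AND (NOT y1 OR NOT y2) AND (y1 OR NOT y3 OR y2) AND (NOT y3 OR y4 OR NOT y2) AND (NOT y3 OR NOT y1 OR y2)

False

Suppose y3 = true.
Unit clause (NOT y4) forces y4 = false.
Unit clause (y1) forces y1 = true.
Unit clause (NOT y2) forces y2 = false.
But (y2) is also a unit clause — contradiction.
So every satisfying assignment has y3 = False.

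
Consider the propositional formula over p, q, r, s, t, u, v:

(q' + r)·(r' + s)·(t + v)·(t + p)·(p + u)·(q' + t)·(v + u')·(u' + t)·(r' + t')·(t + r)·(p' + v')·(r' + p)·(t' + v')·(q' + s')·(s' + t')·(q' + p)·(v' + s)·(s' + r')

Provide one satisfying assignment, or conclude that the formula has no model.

p: 1,  q: 0,  r: 0,  s: 0,  t: 1,  u: 0,  v: 0

Try q = 0.
Try r = 0.
(t) alone gives t = 1.
(v') alone gives v = 0.
(u') alone gives u = 0.
(p) alone gives p = 1.
(s') alone gives s = 0.
This assignment satisfies each clause.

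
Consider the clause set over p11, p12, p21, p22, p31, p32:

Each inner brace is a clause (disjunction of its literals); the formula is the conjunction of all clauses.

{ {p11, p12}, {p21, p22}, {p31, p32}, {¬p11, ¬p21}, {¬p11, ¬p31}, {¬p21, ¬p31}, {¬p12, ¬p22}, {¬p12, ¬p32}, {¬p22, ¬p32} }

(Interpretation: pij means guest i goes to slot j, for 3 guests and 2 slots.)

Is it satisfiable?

Unsatisfiable

Suppose p11 = True.
The clause (¬p21) is unit, so p21 = False.
The clause (p22) is unit, so p22 = True.
The clause (¬p31) is unit, so p31 = False.
The clause (p32) is unit, so p32 = True.
But (¬p32) is also a unit clause — contradiction.
Undo p11 and try p11 = False.
The clause (p12) is unit, so p12 = True.
The clause (¬p22) is unit, so p22 = False.
The clause (p21) is unit, so p21 = True.
The clause (¬p31) is unit, so p31 = False.
The clause (p32) is unit, so p32 = True.
But (¬p32) is also a unit clause — contradiction.
Neither p11 = True nor p11 = False works.
No assignment satisfies every clause.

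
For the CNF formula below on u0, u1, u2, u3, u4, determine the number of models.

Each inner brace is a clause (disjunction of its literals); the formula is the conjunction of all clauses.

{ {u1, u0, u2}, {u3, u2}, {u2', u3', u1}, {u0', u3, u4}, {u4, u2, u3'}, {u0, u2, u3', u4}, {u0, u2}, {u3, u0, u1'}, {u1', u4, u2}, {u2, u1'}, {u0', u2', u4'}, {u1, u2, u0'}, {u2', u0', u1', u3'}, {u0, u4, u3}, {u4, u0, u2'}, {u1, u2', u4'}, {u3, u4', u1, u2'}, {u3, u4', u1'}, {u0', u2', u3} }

1

There are 2^5 = 32 truth assignments over (u0, u1, u2, u3, u4).
Split on u0. With u0 = 1, the clauses containing u0 are satisfied and u0' drops from the rest; 0 of the 2^4 = 16 assignments to the other variables satisfy what remains.
With u0 = 0, by the same count on the reduced clause set, 1 assignment works.
(One model: u0=F, u1=T, u2=T, u3=T, u4=T.)
Total: 0 + 1 = 1.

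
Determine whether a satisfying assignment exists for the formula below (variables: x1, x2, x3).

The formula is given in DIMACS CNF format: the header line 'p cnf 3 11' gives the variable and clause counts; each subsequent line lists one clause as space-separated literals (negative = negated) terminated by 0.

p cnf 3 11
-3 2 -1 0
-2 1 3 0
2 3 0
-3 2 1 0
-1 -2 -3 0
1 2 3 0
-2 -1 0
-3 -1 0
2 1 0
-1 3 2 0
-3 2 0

Suppose x2 = True.
From the singleton clause (¬x1), x1 = False.
From the singleton clause (x3), x3 = True.
Every clause now holds.
A satisfying assignment: x1: False, x2: True, x3: True.

Yes, satisfiable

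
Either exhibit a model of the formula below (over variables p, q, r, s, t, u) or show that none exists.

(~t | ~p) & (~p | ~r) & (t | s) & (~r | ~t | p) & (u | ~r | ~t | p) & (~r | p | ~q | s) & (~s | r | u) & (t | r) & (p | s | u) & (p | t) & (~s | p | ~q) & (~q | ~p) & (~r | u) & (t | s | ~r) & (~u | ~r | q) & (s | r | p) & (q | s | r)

p: 0; q: 0; r: 0; s: 1; t: 1; u: 1

Branch on t: set t = 1.
From the singleton clause (~p), p = 0.
From the singleton clause (~r), r = 0.
From the singleton clause (s), s = 1.
From the singleton clause (u), u = 1.
From the singleton clause (~q), q = 0.
All clauses are satisfied.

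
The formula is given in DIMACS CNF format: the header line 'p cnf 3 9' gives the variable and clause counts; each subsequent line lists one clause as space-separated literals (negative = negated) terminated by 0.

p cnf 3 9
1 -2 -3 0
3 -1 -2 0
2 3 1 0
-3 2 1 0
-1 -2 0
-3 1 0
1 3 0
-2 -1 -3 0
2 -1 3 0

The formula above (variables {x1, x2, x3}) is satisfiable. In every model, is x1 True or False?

Suppose x1 = False.
Unit clause (¬x3) forces x3 = False.
Now (x3) is unsatisfied and unit — conflict.
So every satisfying assignment has x1 = True.

True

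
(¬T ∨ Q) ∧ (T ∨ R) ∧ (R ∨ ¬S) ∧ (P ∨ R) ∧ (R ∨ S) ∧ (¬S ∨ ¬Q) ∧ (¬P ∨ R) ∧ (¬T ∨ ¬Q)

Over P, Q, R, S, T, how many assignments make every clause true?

There are 2^5 = 32 truth assignments over (P, Q, R, S, T).
Split on R. With R = True, the clauses containing R are satisfied and ¬R drops from the rest; 6 of the 2^4 = 16 assignments to the other variables satisfy what remains.
With R = False, by the same count on the reduced clause set, 0 assignments work.
(One model: P=F, Q=F, R=T, S=F, T=F.)
Total: 6 + 0 = 6.

6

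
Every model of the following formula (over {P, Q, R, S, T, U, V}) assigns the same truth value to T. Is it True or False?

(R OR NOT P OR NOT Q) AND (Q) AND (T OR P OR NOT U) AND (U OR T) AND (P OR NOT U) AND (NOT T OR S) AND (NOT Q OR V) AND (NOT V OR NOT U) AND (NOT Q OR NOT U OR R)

Suppose T = false.
From the singleton clause (Q), Q = true.
From the singleton clause (U), U = true.
From the singleton clause (P), P = true.
From the singleton clause (R), R = true.
From the singleton clause (V), V = true.
That conflicts with the unit clause (NOT V).
So every satisfying assignment has T = True.

True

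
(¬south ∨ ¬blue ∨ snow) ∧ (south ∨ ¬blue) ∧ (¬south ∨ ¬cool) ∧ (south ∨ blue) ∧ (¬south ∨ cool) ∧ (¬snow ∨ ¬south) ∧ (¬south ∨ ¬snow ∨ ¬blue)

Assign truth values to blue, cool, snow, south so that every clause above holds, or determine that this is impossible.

Case south = True:
Unit clause (¬cool) forces cool = False.
That conflicts with the unit clause (cool).
Backtrack on south: now try south = False.
Unit clause (¬blue) forces blue = False.
That conflicts with the unit clause (blue).
Neither south = True nor south = False works.

UNSATISFIABLE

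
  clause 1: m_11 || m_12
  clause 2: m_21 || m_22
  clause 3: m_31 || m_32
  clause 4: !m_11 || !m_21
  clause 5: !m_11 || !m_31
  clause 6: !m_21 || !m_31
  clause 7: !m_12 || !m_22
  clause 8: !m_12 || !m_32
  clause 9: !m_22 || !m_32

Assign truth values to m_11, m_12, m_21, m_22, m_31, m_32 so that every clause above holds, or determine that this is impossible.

Case m_11 = true:
Unit clause (!m_21) forces m_21 = false.
Unit clause (m_22) forces m_22 = true.
Unit clause (!m_31) forces m_31 = false.
Unit clause (m_32) forces m_32 = true.
Now (!m_32) is unsatisfied and unit — conflict.
Backtrack on m_11: now try m_11 = false.
Unit clause (m_12) forces m_12 = true.
Unit clause (!m_22) forces m_22 = false.
Unit clause (m_21) forces m_21 = true.
Unit clause (!m_31) forces m_31 = false.
Unit clause (m_32) forces m_32 = true.
Now (!m_32) is unsatisfied and unit — conflict.
Either choice for m_11 ends in contradiction.

UNSATISFIABLE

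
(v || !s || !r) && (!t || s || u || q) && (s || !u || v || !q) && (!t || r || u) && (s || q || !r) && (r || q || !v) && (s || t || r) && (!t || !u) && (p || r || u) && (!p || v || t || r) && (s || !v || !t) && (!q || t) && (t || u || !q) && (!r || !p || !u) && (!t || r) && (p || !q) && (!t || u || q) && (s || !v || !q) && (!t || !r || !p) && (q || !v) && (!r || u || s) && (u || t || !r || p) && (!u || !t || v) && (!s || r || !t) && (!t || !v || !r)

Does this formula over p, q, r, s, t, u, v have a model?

Suppose t = false.
From the singleton clause (!q), q = false.
From the singleton clause (!v), v = false.
Suppose s = true.
From the singleton clause (!r), r = false.
From the singleton clause (!p), p = false.
From the singleton clause (u), u = true.
All clauses are satisfied.
A satisfying assignment: p ↦ false; q ↦ false; r ↦ false; s ↦ true; t ↦ false; u ↦ true; v ↦ false.

Satisfiable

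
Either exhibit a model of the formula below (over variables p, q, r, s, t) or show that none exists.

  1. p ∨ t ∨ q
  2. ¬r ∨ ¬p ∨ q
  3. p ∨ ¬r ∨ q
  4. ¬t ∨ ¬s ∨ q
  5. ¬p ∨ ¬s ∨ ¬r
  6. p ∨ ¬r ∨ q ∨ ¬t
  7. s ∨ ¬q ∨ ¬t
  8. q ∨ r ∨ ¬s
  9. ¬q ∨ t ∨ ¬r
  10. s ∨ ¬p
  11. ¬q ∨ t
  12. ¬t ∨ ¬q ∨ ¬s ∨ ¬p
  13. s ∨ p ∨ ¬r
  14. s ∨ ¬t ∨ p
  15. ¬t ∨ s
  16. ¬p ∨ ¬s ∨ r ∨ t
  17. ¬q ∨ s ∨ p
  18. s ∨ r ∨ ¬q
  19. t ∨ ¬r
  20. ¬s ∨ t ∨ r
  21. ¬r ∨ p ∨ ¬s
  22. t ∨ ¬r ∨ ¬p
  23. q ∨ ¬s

Try s = True.
The clause (q) is unit, so q = True.
The clause (t) is unit, so t = True.
The clause (¬p) is unit, so p = False.
The clause (¬r) is unit, so r = False.
This assignment satisfies each clause.

p=False; q=True; r=False; s=True; t=True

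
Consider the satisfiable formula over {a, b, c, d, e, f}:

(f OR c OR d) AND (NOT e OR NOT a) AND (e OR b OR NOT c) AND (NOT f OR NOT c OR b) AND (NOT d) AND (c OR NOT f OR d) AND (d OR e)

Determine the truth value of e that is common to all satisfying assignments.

Suppose e = false.
The clause (NOT d) is unit, so d = false.
But (d) is also a unit clause — contradiction.
So every satisfying assignment has e = True.

True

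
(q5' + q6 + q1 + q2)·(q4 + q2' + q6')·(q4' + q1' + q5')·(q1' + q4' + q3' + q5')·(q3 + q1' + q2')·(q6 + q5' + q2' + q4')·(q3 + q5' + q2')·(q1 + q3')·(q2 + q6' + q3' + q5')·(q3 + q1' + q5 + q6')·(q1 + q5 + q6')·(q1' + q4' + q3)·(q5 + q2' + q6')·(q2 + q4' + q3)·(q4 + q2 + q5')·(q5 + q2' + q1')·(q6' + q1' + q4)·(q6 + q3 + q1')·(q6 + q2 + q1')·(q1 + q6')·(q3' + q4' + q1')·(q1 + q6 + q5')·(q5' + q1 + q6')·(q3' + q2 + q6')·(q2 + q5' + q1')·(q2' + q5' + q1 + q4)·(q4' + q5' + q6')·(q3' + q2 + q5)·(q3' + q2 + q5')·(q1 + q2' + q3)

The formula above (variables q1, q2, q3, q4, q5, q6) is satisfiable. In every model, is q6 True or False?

Suppose q6 = 1.
(q1) alone gives q1 = 1.
(q4) alone gives q4 = 1.
(q5') alone gives q5 = 0.
(q3) alone gives q3 = 1.
Now (q3') is unsatisfied and unit — conflict.
So every satisfying assignment has q6 = False.

False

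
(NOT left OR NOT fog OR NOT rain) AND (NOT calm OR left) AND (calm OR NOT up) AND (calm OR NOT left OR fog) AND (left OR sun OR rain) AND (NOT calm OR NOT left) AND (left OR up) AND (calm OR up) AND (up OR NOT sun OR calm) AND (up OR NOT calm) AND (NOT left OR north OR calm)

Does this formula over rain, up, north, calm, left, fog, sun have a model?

No

Try calm = false.
(NOT up) alone gives up = false.
That conflicts with the unit clause (up).
Backtrack on calm: now try calm = true.
(left) alone gives left = true.
That conflicts with the unit clause (NOT left).
Both values of calm lead to a conflict.
No assignment satisfies every clause.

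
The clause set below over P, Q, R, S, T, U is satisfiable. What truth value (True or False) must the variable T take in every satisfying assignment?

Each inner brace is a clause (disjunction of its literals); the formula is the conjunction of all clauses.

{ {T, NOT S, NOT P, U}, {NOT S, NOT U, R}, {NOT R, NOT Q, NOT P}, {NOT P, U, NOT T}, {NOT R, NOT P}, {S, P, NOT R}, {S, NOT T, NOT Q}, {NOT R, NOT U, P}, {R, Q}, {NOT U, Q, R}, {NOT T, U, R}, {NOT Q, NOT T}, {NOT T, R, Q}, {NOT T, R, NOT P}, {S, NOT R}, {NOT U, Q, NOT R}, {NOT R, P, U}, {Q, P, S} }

Suppose T = true.
From the singleton clause (NOT Q), Q = false.
From the singleton clause (R), R = true.
From the singleton clause (NOT P), P = false.
From the singleton clause (S), S = true.
From the singleton clause (NOT U), U = false.
But (U) is also a unit clause — contradiction.
So every satisfying assignment has T = False.

False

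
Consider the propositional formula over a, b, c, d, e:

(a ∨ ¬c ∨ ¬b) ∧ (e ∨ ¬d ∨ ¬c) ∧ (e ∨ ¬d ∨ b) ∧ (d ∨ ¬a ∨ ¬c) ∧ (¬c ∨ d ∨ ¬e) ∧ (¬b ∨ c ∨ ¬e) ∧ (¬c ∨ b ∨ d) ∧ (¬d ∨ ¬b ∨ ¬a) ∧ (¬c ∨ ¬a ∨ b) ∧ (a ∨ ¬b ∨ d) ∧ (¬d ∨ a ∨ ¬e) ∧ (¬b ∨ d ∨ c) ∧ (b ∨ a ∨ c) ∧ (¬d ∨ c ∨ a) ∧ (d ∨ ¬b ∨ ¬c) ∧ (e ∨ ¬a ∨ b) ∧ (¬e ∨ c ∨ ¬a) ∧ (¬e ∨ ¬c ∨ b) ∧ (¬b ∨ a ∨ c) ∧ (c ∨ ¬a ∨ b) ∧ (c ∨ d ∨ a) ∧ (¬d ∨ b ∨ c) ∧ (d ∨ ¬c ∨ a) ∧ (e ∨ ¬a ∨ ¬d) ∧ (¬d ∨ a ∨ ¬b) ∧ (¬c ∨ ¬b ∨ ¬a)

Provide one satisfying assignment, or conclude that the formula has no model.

UNSATISFIABLE

Suppose a = True.
Suppose d = True.
(¬b) alone gives b = False.
(e) alone gives e = True.
(¬c) alone gives c = False.
Now (c) is unsatisfied and unit — conflict.
Backtrack on d: now try d = False.
(¬c) alone gives c = False.
(¬b) alone gives b = False.
Now (b) is unsatisfied and unit — conflict.
Both values of d lead to a conflict.
Backtrack on a: now try a = False.
Suppose c = False.
(b) alone gives b = True.
Now (¬b) is unsatisfied and unit — conflict.
Backtrack on c: now try c = True.
(¬b) alone gives b = False.
(d) alone gives d = True.
(e) alone gives e = True.
Now (¬e) is unsatisfied and unit — conflict.
Both values of c lead to a conflict.
Both values of a lead to a conflict.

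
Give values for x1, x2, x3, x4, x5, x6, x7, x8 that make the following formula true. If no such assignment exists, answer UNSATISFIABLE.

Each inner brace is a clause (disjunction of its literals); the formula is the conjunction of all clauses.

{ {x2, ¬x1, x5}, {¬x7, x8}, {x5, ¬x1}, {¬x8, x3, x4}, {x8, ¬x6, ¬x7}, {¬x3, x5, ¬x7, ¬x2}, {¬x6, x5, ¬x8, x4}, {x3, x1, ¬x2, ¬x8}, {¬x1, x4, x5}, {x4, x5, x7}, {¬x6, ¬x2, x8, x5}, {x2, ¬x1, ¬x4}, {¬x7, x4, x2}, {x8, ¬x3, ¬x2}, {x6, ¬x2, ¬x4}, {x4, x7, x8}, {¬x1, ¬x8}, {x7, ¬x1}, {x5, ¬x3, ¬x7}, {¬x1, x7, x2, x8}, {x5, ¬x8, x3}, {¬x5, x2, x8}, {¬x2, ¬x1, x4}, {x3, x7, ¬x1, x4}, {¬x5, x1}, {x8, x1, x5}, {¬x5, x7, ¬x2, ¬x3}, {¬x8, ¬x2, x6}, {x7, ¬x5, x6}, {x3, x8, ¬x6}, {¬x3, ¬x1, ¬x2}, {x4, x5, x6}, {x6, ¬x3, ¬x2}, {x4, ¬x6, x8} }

Case x7 = False:
Unit clause (¬x1) forces x1 = False.
Unit clause (¬x5) forces x5 = False.
Unit clause (x4) forces x4 = True.
Unit clause (x8) forces x8 = True.
Unit clause (x3) forces x3 = True.
Case x6 = True:
No clause remains; x2 is free.

x1=False; x2=True; x3=True; x4=True; x5=False; x6=True; x7=False; x8=True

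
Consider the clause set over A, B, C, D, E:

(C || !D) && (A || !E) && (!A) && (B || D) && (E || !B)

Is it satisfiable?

(!A) alone gives A = false.
(!E) alone gives E = false.
(!B) alone gives B = false.
(D) alone gives D = true.
(C) alone gives C = true.
All clauses are satisfied.
A satisfying assignment: A=false,  B=false,  C=true,  D=true,  E=false.

Yes, satisfiable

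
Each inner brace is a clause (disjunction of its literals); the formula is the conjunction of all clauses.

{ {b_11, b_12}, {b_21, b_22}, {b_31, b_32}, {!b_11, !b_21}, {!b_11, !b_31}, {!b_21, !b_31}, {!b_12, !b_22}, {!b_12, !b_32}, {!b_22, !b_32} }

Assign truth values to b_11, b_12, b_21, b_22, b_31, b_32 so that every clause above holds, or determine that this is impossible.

Suppose b_11 = true.
Unit clause (!b_21) forces b_21 = false.
Unit clause (b_22) forces b_22 = true.
Unit clause (!b_31) forces b_31 = false.
Unit clause (b_32) forces b_32 = true.
That conflicts with the unit clause (!b_32).
Backtrack on b_11: now try b_11 = false.
Unit clause (b_12) forces b_12 = true.
Unit clause (!b_22) forces b_22 = false.
Unit clause (b_21) forces b_21 = true.
Unit clause (!b_31) forces b_31 = false.
Unit clause (b_32) forces b_32 = true.
That conflicts with the unit clause (!b_32).
Neither b_11 = true nor b_11 = false works.

UNSATISFIABLE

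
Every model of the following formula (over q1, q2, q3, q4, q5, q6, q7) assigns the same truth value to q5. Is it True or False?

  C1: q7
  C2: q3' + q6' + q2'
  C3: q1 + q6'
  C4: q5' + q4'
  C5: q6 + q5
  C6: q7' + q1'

Suppose q5 = 0.
(q7) alone gives q7 = 1.
(q6) alone gives q6 = 1.
(q1) alone gives q1 = 1.
Now (q1') is unsatisfied and unit — conflict.
So every satisfying assignment has q5 = True.

True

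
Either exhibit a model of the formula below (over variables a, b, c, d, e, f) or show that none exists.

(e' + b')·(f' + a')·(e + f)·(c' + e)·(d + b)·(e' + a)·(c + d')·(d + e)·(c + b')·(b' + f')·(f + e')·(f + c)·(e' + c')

UNSATISFIABLE

Branch on e: set e = 0.
(f) alone gives f = 1.
(a') alone gives a = 0.
(c') alone gives c = 0.
(d') alone gives d = 0.
That conflicts with the unit clause (d).
So e must be the other value — set e = 1.
(b') alone gives b = 0.
(d) alone gives d = 1.
(a) alone gives a = 1.
(f') alone gives f = 0.
That conflicts with the unit clause (f).
Either choice for e ends in contradiction.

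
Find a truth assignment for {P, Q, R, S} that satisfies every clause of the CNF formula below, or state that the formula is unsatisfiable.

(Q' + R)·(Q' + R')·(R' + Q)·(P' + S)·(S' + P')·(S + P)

Try Q = 0.
From the singleton clause (R'), R = 0.
Try P = 0.
From the singleton clause (S), S = 1.
Every clause now holds.

P ↦ 0,  Q ↦ 0,  R ↦ 0,  S ↦ 1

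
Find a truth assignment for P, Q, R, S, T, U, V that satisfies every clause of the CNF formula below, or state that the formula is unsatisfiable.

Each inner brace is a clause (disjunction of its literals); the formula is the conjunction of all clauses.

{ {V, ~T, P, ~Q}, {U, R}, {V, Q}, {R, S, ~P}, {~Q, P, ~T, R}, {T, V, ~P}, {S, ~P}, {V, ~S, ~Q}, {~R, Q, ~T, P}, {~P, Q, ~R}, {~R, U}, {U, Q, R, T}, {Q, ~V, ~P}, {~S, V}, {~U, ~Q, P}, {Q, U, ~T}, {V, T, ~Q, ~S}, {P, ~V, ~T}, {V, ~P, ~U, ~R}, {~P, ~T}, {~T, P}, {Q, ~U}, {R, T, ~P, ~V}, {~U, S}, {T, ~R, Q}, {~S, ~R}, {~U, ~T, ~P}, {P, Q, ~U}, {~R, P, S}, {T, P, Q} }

Case U = 1:
From the singleton clause (Q), Q = 1.
From the singleton clause (P), P = 1.
From the singleton clause (S), S = 1.
From the singleton clause (V), V = 1.
From the singleton clause (~T), T = 0.
From the singleton clause (R), R = 1.
Now (~R) is unsatisfied and unit — conflict.
So U must be the other value — set U = 0.
From the singleton clause (R), R = 1.
Now (~R) is unsatisfied and unit — conflict.
Both values of U lead to a conflict.

UNSATISFIABLE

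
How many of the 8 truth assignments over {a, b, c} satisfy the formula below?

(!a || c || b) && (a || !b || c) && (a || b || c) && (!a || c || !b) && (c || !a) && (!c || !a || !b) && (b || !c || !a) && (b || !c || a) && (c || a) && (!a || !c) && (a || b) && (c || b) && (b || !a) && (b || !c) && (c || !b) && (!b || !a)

There are 2^3 = 8 truth assignments over (a, b, c).
Check each against the 16 clauses (columns in the order a, b, c):
  F F F  ✗ fails (a || b || c)
  F F T  ✗ fails (b || !c || a)
  F T F  ✗ fails (a || !b || c)
  F T T  ✓ satisfies all
  T F F  ✗ fails (!a || c || b)
  T F T  ✗ fails (b || !c || !a)
  T T F  ✗ fails (!a || c || !b)
  T T T  ✗ fails (!c || !a || !b)
1 of the 8 rows is a model.

1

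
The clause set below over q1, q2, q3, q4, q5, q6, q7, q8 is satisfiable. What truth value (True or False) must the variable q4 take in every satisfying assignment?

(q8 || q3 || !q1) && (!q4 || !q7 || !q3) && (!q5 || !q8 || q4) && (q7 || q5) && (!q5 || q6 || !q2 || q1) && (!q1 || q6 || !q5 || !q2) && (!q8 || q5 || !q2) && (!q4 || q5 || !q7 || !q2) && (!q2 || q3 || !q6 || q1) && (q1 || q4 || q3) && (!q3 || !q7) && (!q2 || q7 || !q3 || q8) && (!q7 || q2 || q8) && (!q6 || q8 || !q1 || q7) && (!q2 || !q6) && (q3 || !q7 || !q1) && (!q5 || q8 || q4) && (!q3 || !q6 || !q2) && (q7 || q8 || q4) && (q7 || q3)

Suppose q4 = false.
Try q5 = false.
Unit clause (q7) forces q7 = true.
Unit clause (!q3) forces q3 = false.
Unit clause (q1) forces q1 = true.
But (!q1) is also a unit clause — contradiction.
So q5 must be the other value — set q5 = true.
Unit clause (!q8) forces q8 = false.
But (q8) is also a unit clause — contradiction.
Both values of q5 lead to a conflict.
So every satisfying assignment has q4 = True.

True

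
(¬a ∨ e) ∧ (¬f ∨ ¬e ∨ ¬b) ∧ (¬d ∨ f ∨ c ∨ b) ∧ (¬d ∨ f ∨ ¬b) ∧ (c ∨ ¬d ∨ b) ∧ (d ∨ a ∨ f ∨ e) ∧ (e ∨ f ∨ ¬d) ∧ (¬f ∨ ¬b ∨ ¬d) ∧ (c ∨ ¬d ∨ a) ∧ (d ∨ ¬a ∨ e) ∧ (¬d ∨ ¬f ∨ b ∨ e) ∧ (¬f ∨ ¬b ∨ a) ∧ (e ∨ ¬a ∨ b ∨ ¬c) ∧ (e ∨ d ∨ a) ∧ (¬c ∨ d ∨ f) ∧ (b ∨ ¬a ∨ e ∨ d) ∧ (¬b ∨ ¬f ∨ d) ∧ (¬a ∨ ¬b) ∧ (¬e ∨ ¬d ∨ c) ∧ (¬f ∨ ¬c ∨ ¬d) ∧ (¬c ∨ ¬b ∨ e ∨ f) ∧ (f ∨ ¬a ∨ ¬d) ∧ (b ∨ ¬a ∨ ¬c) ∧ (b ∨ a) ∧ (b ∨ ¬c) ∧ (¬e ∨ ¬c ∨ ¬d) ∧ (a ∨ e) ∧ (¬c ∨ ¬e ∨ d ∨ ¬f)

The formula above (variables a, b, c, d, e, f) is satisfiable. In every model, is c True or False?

False

Suppose c = True.
The clause (b) is unit, so b = True.
The clause (¬a) is unit, so a = False.
The clause (¬f) is unit, so f = False.
The clause (¬d) is unit, so d = False.
Now (d) is unsatisfied and unit — conflict.
So every satisfying assignment has c = False.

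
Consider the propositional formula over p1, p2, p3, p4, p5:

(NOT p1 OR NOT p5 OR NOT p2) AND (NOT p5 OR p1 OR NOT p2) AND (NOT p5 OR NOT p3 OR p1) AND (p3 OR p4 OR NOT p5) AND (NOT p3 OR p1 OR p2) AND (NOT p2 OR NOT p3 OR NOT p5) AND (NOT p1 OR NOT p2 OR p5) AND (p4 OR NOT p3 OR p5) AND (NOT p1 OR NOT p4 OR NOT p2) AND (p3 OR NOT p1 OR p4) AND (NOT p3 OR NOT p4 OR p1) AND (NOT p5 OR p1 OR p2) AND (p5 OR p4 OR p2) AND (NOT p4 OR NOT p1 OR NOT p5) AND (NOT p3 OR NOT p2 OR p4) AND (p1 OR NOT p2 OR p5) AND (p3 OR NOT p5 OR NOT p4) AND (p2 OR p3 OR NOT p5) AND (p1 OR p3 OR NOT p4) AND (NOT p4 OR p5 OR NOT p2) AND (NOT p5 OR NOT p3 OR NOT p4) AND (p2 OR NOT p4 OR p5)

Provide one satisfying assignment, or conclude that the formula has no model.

Suppose p1 = true.
Suppose p5 = true.
Unit clause (NOT p2) forces p2 = false.
Unit clause (NOT p4) forces p4 = false.
Unit clause (p3) forces p3 = true.
Every clause now holds.

p1: true, p2: false, p3: true, p4: false, p5: true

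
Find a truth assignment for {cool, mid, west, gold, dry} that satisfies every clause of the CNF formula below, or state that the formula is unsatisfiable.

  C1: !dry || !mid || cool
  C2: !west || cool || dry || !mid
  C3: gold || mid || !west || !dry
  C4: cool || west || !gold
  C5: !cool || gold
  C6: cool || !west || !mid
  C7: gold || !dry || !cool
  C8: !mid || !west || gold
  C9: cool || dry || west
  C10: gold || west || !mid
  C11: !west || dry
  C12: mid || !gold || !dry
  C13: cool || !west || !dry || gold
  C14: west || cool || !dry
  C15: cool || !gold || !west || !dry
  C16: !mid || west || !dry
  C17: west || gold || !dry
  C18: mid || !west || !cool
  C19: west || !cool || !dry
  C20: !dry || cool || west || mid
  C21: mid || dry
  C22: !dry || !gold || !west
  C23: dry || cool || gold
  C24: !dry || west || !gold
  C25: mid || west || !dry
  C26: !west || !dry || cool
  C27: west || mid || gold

cool: true, mid: true, west: false, gold: true, dry: false

Branch on cool: set cool = true.
The clause (gold) is unit, so gold = true.
Branch on west: set west = false.
The clause (!dry) is unit, so dry = false.
The clause (mid) is unit, so mid = true.
This assignment satisfies each clause.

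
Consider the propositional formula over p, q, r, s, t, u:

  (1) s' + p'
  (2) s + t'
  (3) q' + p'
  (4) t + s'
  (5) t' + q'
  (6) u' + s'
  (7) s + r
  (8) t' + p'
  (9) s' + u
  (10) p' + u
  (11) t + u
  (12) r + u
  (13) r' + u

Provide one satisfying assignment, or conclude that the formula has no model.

p=1,  q=0,  r=1,  s=0,  t=0,  u=1

Branch on s: set s = 0.
Unit clause (t') forces t = 0.
Unit clause (r) forces r = 1.
Unit clause (u) forces u = 1.
Branch on q: set q = 0.
No clause remains; p is free.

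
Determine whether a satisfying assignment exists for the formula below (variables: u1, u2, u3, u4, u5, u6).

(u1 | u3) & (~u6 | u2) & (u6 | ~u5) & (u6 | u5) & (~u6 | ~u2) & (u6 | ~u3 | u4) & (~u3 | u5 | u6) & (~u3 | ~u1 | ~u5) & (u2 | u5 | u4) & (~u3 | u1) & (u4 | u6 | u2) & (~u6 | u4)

Case u1 = 1:
Case u6 = 0:
The clause (~u5) is unit, so u5 = 0.
That conflicts with the unit clause (u5).
So u6 must be the other value — set u6 = 1.
The clause (u2) is unit, so u2 = 1.
That conflicts with the unit clause (~u2).
Both values of u6 lead to a conflict.
So u1 must be the other value — set u1 = 0.
The clause (u3) is unit, so u3 = 1.
That conflicts with the unit clause (~u3).
Both values of u1 lead to a conflict.
No assignment satisfies every clause.

No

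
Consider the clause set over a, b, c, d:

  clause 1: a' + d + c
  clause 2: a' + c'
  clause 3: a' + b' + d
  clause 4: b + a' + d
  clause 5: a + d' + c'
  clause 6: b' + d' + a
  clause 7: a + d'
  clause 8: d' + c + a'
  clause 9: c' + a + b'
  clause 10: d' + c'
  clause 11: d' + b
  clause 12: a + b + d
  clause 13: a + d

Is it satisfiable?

No

Try a = 0.
The clause (d') is unit, so d = 0.
Now (d) is unsatisfied and unit — conflict.
So a must be the other value — set a = 1.
The clause (c') is unit, so c = 0.
The clause (d) is unit, so d = 1.
Now (d') is unsatisfied and unit — conflict.
Neither a = 1 nor a = 0 works.
No assignment satisfies every clause.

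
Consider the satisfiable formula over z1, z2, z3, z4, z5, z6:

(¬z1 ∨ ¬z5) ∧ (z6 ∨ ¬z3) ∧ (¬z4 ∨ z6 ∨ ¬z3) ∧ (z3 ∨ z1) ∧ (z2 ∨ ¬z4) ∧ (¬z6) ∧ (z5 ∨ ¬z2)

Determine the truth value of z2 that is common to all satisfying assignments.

Suppose z2 = True.
The clause (¬z6) is unit, so z6 = False.
The clause (¬z3) is unit, so z3 = False.
The clause (z1) is unit, so z1 = True.
The clause (¬z5) is unit, so z5 = False.
Now (z5) is unsatisfied and unit — conflict.
So every satisfying assignment has z2 = False.

False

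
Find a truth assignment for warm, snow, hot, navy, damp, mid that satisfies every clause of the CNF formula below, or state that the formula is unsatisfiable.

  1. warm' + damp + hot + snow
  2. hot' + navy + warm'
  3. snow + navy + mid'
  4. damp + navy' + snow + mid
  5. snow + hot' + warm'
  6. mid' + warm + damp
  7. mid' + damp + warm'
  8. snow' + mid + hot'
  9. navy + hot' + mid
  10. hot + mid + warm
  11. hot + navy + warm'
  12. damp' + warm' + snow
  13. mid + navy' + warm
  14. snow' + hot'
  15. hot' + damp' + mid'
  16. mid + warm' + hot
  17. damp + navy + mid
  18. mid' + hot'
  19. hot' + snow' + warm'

warm ↦ 0, snow ↦ 1, hot ↦ 0, navy ↦ 0, damp ↦ 1, mid ↦ 1

Suppose snow = 1.
From the singleton clause (hot'), hot = 0.
Suppose mid = 1.
Suppose warm = 0.
From the singleton clause (damp), damp = 1.
No clause remains; navy is free.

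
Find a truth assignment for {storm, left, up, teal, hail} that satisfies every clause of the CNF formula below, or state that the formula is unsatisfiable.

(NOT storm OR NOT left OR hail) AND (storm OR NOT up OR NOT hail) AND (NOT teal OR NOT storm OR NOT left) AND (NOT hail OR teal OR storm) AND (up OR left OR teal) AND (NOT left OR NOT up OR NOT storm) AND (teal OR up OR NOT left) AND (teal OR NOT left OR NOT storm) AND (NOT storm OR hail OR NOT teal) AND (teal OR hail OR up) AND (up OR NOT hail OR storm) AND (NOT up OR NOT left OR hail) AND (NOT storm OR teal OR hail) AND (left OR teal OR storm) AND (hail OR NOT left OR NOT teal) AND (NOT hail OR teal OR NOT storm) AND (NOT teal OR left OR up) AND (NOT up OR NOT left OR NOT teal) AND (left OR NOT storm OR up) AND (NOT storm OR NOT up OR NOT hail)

Try storm = false.
Try up = true.
Unit clause (NOT hail) forces hail = false.
Unit clause (NOT left) forces left = false.
Unit clause (teal) forces teal = true.
Every clause now holds.

storm: false, left: false, up: true, teal: true, hail: false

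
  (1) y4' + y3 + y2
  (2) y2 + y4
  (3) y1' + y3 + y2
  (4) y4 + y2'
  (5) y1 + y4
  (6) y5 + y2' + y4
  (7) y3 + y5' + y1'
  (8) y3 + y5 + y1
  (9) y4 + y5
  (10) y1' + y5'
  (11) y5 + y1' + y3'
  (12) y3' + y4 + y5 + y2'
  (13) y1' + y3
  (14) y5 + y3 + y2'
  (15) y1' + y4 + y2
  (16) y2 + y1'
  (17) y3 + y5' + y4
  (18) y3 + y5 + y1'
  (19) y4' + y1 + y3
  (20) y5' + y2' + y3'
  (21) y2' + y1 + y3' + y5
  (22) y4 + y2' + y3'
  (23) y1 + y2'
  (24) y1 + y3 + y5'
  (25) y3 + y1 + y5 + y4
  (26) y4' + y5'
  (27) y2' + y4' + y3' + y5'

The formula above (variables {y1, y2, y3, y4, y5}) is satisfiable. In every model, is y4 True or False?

True

Suppose y4 = 0.
The clause (y2) is unit, so y2 = 1.
Now (y2') is unsatisfied and unit — conflict.
So every satisfying assignment has y4 = True.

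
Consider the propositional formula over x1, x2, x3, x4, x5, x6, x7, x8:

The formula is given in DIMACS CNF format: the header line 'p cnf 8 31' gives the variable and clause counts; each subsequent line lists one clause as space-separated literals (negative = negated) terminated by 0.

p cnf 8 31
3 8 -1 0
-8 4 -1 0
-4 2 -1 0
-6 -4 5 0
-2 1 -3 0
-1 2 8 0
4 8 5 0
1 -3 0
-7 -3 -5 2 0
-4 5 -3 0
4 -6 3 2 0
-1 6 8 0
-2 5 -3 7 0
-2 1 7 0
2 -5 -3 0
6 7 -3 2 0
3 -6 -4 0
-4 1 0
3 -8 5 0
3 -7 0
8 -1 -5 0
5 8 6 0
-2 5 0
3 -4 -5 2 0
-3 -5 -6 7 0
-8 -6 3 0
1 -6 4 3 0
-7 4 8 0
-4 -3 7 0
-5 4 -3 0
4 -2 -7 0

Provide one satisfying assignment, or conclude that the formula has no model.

x1 ↦ True, x2 ↦ True, x3 ↦ True, x4 ↦ True, x5 ↦ True, x6 ↦ True, x7 ↦ True, x8 ↦ True

Try x1 = True.
Try x3 = True.
Try x8 = True.
From the singleton clause (x4), x4 = True.
From the singleton clause (x2), x2 = True.
From the singleton clause (x5), x5 = True.
From the singleton clause (x7), x7 = True.
Every clause is now satisfied; x6 is unconstrained.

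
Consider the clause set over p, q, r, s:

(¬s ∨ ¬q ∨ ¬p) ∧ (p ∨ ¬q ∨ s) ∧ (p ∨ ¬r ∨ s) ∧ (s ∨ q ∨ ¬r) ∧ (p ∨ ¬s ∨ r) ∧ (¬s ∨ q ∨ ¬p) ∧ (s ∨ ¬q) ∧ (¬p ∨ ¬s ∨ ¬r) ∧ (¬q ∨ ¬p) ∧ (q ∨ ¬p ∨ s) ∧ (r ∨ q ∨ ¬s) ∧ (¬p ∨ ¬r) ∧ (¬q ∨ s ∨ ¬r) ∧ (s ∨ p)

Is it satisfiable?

Try s = True.
Try q = True.
(¬p) alone gives p = False.
(r) alone gives r = True.
Every clause now holds.
A satisfying assignment: p: False,  q: True,  r: True,  s: True.

Satisfiable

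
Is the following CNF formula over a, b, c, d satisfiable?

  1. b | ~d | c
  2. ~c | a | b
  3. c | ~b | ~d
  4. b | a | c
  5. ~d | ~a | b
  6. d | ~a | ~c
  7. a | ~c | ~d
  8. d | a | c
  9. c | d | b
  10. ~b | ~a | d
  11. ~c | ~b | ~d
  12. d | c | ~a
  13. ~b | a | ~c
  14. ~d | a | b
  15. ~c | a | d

Case b = 1:
Case c = 1:
Unit clause (~d) forces d = 0.
Unit clause (~a) forces a = 0.
But (a) is also a unit clause — contradiction.
Undo c and try c = 0.
Unit clause (~d) forces d = 0.
Unit clause (a) forces a = 1.
But (~a) is also a unit clause — contradiction.
Either choice for c ends in contradiction.
Undo b and try b = 0.
Case d = 0:
Unit clause (c) forces c = 1.
Unit clause (a) forces a = 1.
But (~a) is also a unit clause — contradiction.
Undo d and try d = 1.
Unit clause (c) forces c = 1.
Unit clause (a) forces a = 1.
But (~a) is also a unit clause — contradiction.
Either choice for d ends in contradiction.
Either choice for b ends in contradiction.
No assignment satisfies every clause.

No, unsatisfiable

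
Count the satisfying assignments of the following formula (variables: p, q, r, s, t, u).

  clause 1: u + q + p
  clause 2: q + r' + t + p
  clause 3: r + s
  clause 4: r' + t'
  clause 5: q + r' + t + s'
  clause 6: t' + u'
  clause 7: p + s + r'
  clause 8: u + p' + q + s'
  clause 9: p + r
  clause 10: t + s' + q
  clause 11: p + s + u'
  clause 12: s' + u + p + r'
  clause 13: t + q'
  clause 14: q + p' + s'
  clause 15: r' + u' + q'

There are 2^6 = 64 truth assignments over (p, q, r, s, t, u).
Split on p. With p = 1, the clauses containing p are satisfied and p' drops from the rest; 3 of the 2^5 = 32 assignments to the other variables satisfy what remains.
With p = 0, by the same count on the reduced clause set, 0 assignments work.
Total: 3 + 0 = 3.

3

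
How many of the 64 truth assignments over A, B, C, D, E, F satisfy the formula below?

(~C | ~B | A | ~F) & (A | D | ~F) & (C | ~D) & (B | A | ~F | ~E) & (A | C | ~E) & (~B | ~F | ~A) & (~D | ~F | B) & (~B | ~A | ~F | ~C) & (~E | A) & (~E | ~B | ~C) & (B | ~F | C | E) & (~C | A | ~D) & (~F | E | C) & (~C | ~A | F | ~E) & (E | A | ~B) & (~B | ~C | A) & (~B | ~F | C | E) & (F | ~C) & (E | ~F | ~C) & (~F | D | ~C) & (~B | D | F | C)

There are 2^6 = 64 truth assignments over (A, B, C, D, E, F).
Split on A. With A = 1, the clauses containing A are satisfied and ~A drops from the rest; 3 of the 2^5 = 32 assignments to the other variables satisfy what remains.
With A = 0, by the same count on the reduced clause set, 1 assignment works.
Total: 3 + 1 = 4.

4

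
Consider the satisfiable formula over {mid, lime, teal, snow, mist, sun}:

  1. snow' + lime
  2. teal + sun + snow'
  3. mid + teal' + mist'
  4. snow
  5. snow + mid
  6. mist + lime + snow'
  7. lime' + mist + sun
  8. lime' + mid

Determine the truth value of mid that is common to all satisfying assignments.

True

Suppose mid = 0.
From the singleton clause (snow), snow = 1.
From the singleton clause (lime), lime = 1.
That conflicts with the unit clause (lime').
So every satisfying assignment has mid = True.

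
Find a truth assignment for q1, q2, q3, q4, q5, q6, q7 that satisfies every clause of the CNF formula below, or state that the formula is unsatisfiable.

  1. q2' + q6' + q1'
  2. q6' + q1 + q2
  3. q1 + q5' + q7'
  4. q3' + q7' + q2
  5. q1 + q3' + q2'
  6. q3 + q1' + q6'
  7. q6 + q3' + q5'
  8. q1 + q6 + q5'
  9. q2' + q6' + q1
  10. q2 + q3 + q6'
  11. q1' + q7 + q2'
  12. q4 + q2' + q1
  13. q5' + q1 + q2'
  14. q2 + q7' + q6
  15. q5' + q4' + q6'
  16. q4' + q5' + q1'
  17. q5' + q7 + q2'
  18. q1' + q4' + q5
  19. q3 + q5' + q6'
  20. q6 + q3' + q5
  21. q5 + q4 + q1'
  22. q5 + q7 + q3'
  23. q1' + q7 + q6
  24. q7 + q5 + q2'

q1: 0,  q2: 0,  q3: 0,  q4: 0,  q5: 0,  q6: 0,  q7: 0

Try q2 = 0.
Try q6 = 0.
From the singleton clause (q7'), q7 = 0.
From the singleton clause (q1'), q1 = 0.
From the singleton clause (q5'), q5 = 0.
From the singleton clause (q3'), q3 = 0.
Every clause is now satisfied; q4 is unconstrained.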